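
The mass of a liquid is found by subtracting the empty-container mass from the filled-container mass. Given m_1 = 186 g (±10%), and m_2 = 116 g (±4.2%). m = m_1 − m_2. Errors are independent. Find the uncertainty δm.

19.2 g

m is a linear combination, so absolute uncertainties add in quadrature:
  (δm_1)² = 346;  (δm_2)² = 23.7
δm = √(370) = 19.2 g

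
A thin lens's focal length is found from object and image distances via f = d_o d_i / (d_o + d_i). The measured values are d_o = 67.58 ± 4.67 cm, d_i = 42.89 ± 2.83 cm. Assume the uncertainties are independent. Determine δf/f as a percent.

∂f/∂d_o = (d_i/(d_o+d_i))² = 0.151;  ∂f/∂d_i = (d_o/(d_o+d_i))² = 0.374
δf = √((∂f/∂d_o · δd_o)² + (∂f/∂d_i · δd_i)²) = √(0.496 + 1.12) = 1.27 cm
f = 26.24 cm, so δf/f = 1.27/26.24 = 0.0485.

4.85%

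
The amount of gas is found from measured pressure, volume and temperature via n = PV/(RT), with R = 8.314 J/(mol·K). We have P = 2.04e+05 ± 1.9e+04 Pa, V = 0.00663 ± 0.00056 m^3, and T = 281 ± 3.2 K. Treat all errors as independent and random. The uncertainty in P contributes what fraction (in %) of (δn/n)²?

54.4%

(δn/n)² = (1·δP/P)² + (1·δV/V)² + (-1·δT/T)²
  P term: (1×0.0931)² = 0.00867
  V term: (1×0.0845)² = 0.00713
  T term: (-1×0.0114)² = 0.000130
Total = 0.0159. Share from P = 0.00867/0.0159 = 0.544.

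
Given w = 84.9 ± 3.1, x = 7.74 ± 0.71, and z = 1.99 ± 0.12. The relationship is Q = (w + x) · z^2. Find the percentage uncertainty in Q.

Let u = w + x = 92.6. δu = √(δw² + δx²) = √(9.61 + 0.504) = 3.18, so δu/u = 0.0343.
Q is then a monomial in u, z:
δQ/Q = √((δu/u)² + (2·δz/z)²) = √(0.00118 + 0.0145) = 0.125

12.5%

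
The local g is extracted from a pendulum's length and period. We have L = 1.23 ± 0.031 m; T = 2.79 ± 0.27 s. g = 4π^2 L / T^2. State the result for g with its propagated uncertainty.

Relative error in a monomial: (δg/g)² = Σ (nᵢ · δxᵢ/xᵢ)².
  (1·δL/L)² = (1×0.0252)² = 0.000635;  (-2·δT/T)² = (-2×0.0968)² = 0.0375
δg/g = √(0.0381) = 0.195
g = 6.24 m/s^2, so δg = 0.195 × 6.24 = 1.22 m/s^2.

6.24 ± 1.22 m/s^2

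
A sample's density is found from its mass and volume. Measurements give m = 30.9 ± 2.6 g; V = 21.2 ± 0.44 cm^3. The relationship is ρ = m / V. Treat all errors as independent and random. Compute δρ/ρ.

0.0867

Products/powers → add relative errors in quadrature, weighted by exponent:
  (1·δm/m)² = (1×0.0841)² = 0.00708;  (-1·δV/V)² = (-1×0.0208)² = 0.000431
δρ/ρ = √(0.00751) = 0.0867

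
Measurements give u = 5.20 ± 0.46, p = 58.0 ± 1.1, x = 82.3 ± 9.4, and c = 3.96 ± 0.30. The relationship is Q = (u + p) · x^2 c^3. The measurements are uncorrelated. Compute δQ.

Let w = u + p = 63.2. δw = √(δu² + δp²) = √(0.212 + 1.21) = 1.19, so δw/w = 0.0189.
Q is then a monomial in w, x, c:
δQ/Q = √((δw/w)² + (2·δx/x)² + (3·δc/c)²) = √(0.000356 + 0.0522 + 0.0517) = 0.323
Q = 2.66e+07, so δQ = 0.323 × 2.66e+07 = 8.58e+06.

8.58e+06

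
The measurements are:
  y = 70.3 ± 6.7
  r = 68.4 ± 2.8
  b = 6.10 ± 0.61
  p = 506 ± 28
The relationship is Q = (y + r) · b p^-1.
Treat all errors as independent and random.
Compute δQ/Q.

Let u = y + r = 139. δu = √(δy² + δr²) = √(44.9 + 7.84) = 7.26, so δu/u = 0.0524.
Q is then a monomial in u, b, p:
δQ/Q = √((δu/u)² + (1·δb/b)² + (-1·δp/p)²) = √(0.00274 + 0.0100 + 0.00306) = 0.126

0.126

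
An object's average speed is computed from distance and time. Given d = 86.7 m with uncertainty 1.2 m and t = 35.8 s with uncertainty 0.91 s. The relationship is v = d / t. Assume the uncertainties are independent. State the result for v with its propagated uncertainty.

Each factor contributes (exponent × relative error)² to (δv/v)²:
  (1·δd/d)² = (1×0.0138)² = 0.000192;  (-1·δt/t)² = (-1×0.0254)² = 0.000646
δv/v = √(0.000838) = 0.0289
v = 2.42 m/s, so δv = 0.0289 × 2.42 = 0.0701 m/s.

2.42 ± 0.0701 m/s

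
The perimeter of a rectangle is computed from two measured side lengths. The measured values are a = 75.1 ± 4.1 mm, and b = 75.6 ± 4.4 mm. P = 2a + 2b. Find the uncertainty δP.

Each term contributes (cᵢ δxᵢ)² to (δP)²:
  (2·δa)² = 67.2;  (2·δb)² = 77.4
δP = √(145) = 12.0 mm

12.0 mm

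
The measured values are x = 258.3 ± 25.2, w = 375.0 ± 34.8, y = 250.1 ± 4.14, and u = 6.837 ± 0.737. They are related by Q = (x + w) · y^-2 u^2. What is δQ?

0.108

Let h = x + w = 633.3. δh = √(δx² + δw²) = √(635 + 1210) = 43.0, so δh/h = 0.0678.
Q is then a monomial in h, y, u:
δQ/Q = √((δh/h)² + (-2·δy/y)² + (2·δu/u)²) = √(0.00460 + 0.00110 + 0.0465) = 0.228
Q = 0.4733, so δQ = 0.228 × 0.4733 = 0.108.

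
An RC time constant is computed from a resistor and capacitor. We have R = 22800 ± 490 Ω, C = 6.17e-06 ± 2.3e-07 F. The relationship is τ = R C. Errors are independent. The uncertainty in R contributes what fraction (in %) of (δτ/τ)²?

(δτ/τ)² = (1·δR/R)² + (1·δC/C)²
  R term: (1×0.0215)² = 0.000462
  C term: (1×0.0373)² = 0.00139
Total = 0.00185. Share from R = 0.000462/0.00185 = 0.249.

24.9%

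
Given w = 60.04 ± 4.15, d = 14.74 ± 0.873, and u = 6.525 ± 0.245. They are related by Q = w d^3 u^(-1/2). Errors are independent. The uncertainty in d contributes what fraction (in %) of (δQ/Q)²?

(δQ/Q)² = (1·δw/w)² + (3·δd/d)² + (−½·δu/u)²
  w term: (1×0.0691)² = 0.00478
  d term: (3×0.0592)² = 0.0316
  u term: (-0.5×0.0375)² = 0.000352
Total = 0.0367. Share from d = 0.0316/0.0367 = 0.860.

86.0%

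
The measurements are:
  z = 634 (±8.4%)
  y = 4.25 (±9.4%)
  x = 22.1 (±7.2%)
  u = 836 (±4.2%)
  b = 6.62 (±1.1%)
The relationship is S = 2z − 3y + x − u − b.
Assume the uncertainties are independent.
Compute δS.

S is a linear combination, so absolute uncertainties add in quadrature:
  (2·δz)² = 11300;  (3·δy)² = 1.44;  (δx)² = 2.53;  (δu)² = 1230;  (δb)² = 0.00530
δS = √(12600) = 112

112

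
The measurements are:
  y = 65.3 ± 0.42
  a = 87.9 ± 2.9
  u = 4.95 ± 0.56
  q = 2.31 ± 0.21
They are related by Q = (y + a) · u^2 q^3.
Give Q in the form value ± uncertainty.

46300 ± 16400

Let w = y + a = 153. δw = √(δy² + δa²) = √(0.176 + 8.41) = 2.93, so δw/w = 0.0191.
Q is then a monomial in w, u, q:
δQ/Q = √((δw/w)² + (2·δu/u)² + (3·δq/q)²) = √(0.000366 + 0.0512 + 0.0744) = 0.355
Q = 46300, so δQ = 0.355 × 46300 = 16400.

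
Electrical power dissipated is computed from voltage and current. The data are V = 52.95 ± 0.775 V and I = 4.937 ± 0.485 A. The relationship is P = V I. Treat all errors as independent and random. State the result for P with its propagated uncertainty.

Since P is a product/quotient, work with relative uncertainties:
  (1·δV/V)² = (1×0.0146)² = 0.000214;  (1·δI/I)² = (1×0.0982)² = 0.00965
δP/P = √(0.00986) = 0.0993
P = 261.4 W, so δP = 0.0993 × 261.4 = 26.0 W.

261.4 ± 26.0 W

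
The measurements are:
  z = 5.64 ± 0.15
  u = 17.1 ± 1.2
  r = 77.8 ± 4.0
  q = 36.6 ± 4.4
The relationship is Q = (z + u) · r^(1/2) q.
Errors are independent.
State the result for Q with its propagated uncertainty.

Let w = z + u = 22.7. δw = √(δz² + δu²) = √(0.0225 + 1.44) = 1.21, so δw/w = 0.0532.
Q is then a monomial in w, r, q:
δQ/Q = √((δw/w)² + (½·δr/r)² + (1·δq/q)²) = √(0.00283 + 0.000661 + 0.0145) = 0.134
Q = 7340, so δQ = 0.134 × 7340 = 983.

7340 ± 983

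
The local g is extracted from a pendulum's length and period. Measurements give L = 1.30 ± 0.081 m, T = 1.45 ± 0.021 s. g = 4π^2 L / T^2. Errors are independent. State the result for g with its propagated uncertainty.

24.4 ± 1.68 m/s^2

Each factor contributes (exponent × relative error)² to (δg/g)²:
  (1·δL/L)² = (1×0.0623)² = 0.00388;  (-2·δT/T)² = (-2×0.0145)² = 0.000839
δg/g = √(0.00472) = 0.0687
g = 24.4 m/s^2, so δg = 0.0687 × 24.4 = 1.68 m/s^2.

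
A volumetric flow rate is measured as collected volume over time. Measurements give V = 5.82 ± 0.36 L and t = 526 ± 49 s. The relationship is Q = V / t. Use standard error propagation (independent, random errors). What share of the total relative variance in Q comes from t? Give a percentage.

(δQ/Q)² = (1·δV/V)² + (-1·δt/t)²
  V term: (1×0.0619)² = 0.00383
  t term: (-1×0.0932)² = 0.00868
Total = 0.0125. Share from t = 0.00868/0.0125 = 0.694.

69.4%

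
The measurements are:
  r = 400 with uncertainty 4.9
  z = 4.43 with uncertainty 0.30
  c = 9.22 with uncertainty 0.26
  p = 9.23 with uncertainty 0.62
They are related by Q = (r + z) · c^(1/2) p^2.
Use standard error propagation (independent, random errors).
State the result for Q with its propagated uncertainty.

(1.05 ± 0.142) × 10^5

Let u = r + z = 404. δu = √(δr² + δz²) = √(24.0 + 0.0900) = 4.91, so δu/u = 0.0121.
Q is then a monomial in u, c, p:
δQ/Q = √((δu/u)² + (½·δc/c)² + (2·δp/p)²) = √(0.000147 + 0.000199 + 0.0180) = 0.136
Q = 1.05e+05, so δQ = 0.136 × 1.05e+05 = 14200.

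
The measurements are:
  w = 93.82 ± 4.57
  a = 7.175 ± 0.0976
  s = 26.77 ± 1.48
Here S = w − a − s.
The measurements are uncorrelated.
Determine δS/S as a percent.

8.02%

Absolute uncertainties add in quadrature for a linear combination:
  (δw)² = 20.9;  (δa)² = 0.00953;  (δs)² = 2.19
δS = √(23.1) = 4.80
S = 59.87, so δS/S = 4.80/59.87 = 0.0802.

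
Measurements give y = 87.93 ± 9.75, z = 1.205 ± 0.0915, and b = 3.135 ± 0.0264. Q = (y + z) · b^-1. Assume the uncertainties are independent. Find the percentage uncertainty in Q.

Let u = y + z = 89.14. δu = √(δy² + δz²) = √(95.1 + 0.00837) = 9.75, so δu/u = 0.109.
Q is then a monomial in u, b:
δQ/Q = √((δu/u)² + (-1·δb/b)²) = √(0.0120 + 7.09e-05) = 0.110

11.0%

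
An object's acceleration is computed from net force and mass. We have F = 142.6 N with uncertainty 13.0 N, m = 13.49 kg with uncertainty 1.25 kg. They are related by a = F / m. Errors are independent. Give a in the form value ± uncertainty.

Since a is a product/quotient, work with relative uncertainties:
  (1·δF/F)² = (1×0.0912)² = 0.00831;  (-1·δm/m)² = (-1×0.0927)² = 0.00859
δa/a = √(0.0169) = 0.130
a = 10.57 m/s^2, so δa = 0.130 × 10.57 = 1.37 m/s^2.

10.57 ± 1.37 m/s^2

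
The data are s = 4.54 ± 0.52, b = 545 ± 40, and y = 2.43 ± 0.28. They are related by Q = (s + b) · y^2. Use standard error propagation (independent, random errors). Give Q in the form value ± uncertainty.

Let u = s + b = 550. δu = √(δs² + δb²) = √(0.270 + 1600) = 40.0, so δu/u = 0.0728.
Q is then a monomial in u, y:
δQ/Q = √((δu/u)² + (2·δy/y)²) = √(0.00530 + 0.0531) = 0.242
Q = 3240, so δQ = 0.242 × 3240 = 784.

3240 ± 784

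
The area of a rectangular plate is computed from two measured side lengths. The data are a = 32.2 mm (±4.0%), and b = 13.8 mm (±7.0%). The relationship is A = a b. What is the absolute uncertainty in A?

35.8 mm^2

For a monomial A ∝ a, b, fractional errors add in quadrature:
  (1·δa/a)² = (1×0.0400)² = 0.00160;  (1·δb/b)² = (1×0.0700)² = 0.00490
δA/A = √(0.00650) = 0.0806
A = 444 mm^2, so δA = 0.0806 × 444 = 35.8 mm^2.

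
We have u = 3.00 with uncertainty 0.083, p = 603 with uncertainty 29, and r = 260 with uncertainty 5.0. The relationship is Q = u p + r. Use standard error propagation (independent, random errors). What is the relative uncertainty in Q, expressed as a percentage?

Let w = u·p = 1810. δw/w = √((1·δu/u)² + (1·δp/p)²) = √(0.000765 + 0.00231) = 0.0555, so δw = 100.
Q = w + r: δQ = √(δw² + δr²) = √(10100 + 25.0) = 100
Q = 2070, so δQ/Q = 100/2070 = 0.0486.

4.86%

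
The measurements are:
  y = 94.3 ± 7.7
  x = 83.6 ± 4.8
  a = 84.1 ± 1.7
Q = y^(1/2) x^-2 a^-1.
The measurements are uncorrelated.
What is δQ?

2.04e-06

Since Q is a product/quotient, work with relative uncertainties:
  (½·δy/y)² = (0.5×0.0817)² = 0.00167;  (-2·δx/x)² = (-2×0.0574)² = 0.0132;  (-1·δa/a)² = (-1×0.0202)² = 0.000409
δQ/Q = √(0.0153) = 0.124
Q = 1.65e-05, so δQ = 0.124 × 1.65e-05 = 2.04e-06.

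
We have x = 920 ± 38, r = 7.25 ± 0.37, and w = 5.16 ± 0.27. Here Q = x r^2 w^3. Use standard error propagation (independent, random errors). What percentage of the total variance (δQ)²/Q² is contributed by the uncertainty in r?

(δQ/Q)² = (1·δx/x)² + (2·δr/r)² + (3·δw/w)²
  x term: (1×0.0413)² = 0.00171
  r term: (2×0.0510)² = 0.0104
  w term: (3×0.0523)² = 0.0246
Total = 0.0368. Share from r = 0.0104/0.0368 = 0.283.

28.3%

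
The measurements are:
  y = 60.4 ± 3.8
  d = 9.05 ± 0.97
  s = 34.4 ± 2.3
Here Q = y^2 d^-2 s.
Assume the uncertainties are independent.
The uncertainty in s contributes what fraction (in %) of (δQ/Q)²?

(δQ/Q)² = (2·δy/y)² + (-2·δd/d)² + (1·δs/s)²
  y term: (2×0.0629)² = 0.0158
  d term: (-2×0.107)² = 0.0460
  s term: (1×0.0669)² = 0.00447
Total = 0.0663. Share from s = 0.00447/0.0663 = 0.0675.

6.75%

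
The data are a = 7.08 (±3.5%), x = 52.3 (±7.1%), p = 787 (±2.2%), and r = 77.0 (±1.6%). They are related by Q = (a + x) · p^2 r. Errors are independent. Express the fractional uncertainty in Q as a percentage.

7.82%

Let u = a + x = 59.4. δu = √(δa² + δx²) = √(0.0614 + 13.8) = 3.72, so δu/u = 0.0627.
Q is then a monomial in u, p, r:
δQ/Q = √((δu/u)² + (2·δp/p)² + (1·δr/r)²) = √(0.00393 + 0.00194 + 0.000256) = 0.0782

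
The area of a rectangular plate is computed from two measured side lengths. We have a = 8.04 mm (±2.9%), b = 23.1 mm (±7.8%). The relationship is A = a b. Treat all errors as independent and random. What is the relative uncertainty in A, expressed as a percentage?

Since A is a product/quotient, work with relative uncertainties:
  (1·δa/a)² = (1×0.0290)² = 0.000841;  (1·δb/b)² = (1×0.0780)² = 0.00608
δA/A = √(0.00692) = 0.0832

8.32%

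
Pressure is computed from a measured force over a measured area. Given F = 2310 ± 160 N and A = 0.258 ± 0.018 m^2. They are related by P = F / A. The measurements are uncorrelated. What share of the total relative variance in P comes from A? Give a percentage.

50.4%

(δP/P)² = (1·δF/F)² + (-1·δA/A)²
  F term: (1×0.0693)² = 0.00480
  A term: (-1×0.0698)² = 0.00487
Total = 0.00967. Share from A = 0.00487/0.00967 = 0.504.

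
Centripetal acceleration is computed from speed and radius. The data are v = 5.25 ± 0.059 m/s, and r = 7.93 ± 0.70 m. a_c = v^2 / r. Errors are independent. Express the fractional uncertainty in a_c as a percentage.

a_c is a product of powers, so relative uncertainties combine in quadrature:
  (2·δv/v)² = (2×0.0112)² = 0.000505;  (-1·δr/r)² = (-1×0.0883)² = 0.00779
δa_c/a_c = √(0.00830) = 0.0911

9.11%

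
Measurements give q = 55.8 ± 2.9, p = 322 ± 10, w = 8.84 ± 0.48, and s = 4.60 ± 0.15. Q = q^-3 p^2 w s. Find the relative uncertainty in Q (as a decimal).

0.179

Q is a product of powers, so relative uncertainties combine in quadrature:
  (-3·δq/q)² = (-3×0.0520)² = 0.0243;  (2·δp/p)² = (2×0.0311)² = 0.00386;  (1·δw/w)² = (1×0.0543)² = 0.00295;  (1·δs/s)² = (1×0.0326)² = 0.00106
δQ/Q = √(0.0322) = 0.179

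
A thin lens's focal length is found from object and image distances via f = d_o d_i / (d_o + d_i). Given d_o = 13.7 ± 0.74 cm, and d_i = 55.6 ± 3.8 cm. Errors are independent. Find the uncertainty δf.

∂f/∂d_o = (d_i/(d_o+d_i))² = 0.644;  ∂f/∂d_i = (d_o/(d_o+d_i))² = 0.0391
δf = √((∂f/∂d_o · δd_o)² + (∂f/∂d_i · δd_i)²) = √(0.227 + 0.0221) = 0.499 cm

0.499 cm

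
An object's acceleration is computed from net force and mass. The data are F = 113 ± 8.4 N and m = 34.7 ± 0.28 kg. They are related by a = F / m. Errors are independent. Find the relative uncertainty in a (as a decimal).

0.0748

Relative error in a monomial: (δa/a)² = Σ (nᵢ · δxᵢ/xᵢ)².
  (1·δF/F)² = (1×0.0743)² = 0.00553;  (-1·δm/m)² = (-1×0.00807)² = 6.51e-05
δa/a = √(0.00559) = 0.0748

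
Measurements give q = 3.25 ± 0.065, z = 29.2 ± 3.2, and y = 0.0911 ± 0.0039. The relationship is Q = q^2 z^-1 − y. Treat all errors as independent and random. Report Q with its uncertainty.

Let p = q^2·z^-1 = 0.362. δp/p = √((2·δq/q)² + (-1·δz/z)²) = √(0.00160 + 0.0120) = 0.117, so δp = 0.0422.
Q = p − y: δQ = √(δp² + δy²) = √(0.00178 + 1.52e-05) = 0.0424
Q = 0.271.

0.271 ± 0.0424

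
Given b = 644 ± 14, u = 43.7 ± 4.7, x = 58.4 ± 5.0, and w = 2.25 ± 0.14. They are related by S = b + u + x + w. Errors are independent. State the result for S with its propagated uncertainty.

S is a linear combination, so absolute uncertainties add in quadrature:
  (δb)² = 196;  (δu)² = 22.1;  (δx)² = 25.0;  (δw)² = 0.0196
δS = √(243) = 15.6
S = 748.

748 ± 15.6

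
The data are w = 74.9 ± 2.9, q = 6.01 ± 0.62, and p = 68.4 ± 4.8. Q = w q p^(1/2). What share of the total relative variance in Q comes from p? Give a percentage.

9.21%

(δQ/Q)² = (1·δw/w)² + (1·δq/q)² + (½·δp/p)²
  w term: (1×0.0387)² = 0.00150
  q term: (1×0.103)² = 0.0106
  p term: (0.5×0.0702)² = 0.00123
Total = 0.0134. Share from p = 0.00123/0.0134 = 0.0921.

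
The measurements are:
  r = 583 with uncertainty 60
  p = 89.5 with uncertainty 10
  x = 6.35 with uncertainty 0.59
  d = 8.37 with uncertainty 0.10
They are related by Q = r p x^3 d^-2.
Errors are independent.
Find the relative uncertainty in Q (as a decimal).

Products/powers → add relative errors in quadrature, weighted by exponent:
  (1·δr/r)² = (1×0.103)² = 0.0106;  (1·δp/p)² = (1×0.112)² = 0.0125;  (3·δx/x)² = (3×0.0929)² = 0.0777;  (-2·δd/d)² = (-2×0.0119)² = 0.000571
δQ/Q = √(0.101) = 0.318

0.318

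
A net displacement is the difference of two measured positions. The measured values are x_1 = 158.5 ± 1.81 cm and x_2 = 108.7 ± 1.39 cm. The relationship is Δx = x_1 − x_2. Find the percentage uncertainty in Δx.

4.58%

For a sum/difference, combine absolute errors in quadrature:
  (δx_1)² = 3.28;  (δx_2)² = 1.93
δΔx = √(5.21) = 2.28 cm
Δx = 49.80 cm, so δΔx/Δx = 2.28/49.80 = 0.0458.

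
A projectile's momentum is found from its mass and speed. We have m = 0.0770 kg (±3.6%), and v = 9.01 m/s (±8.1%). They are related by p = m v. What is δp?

0.0615 kg·m/s

Products/powers → add relative errors in quadrature, weighted by exponent:
  (1·δm/m)² = (1×0.0360)² = 0.00130;  (1·δv/v)² = (1×0.0810)² = 0.00656
δp/p = √(0.00786) = 0.0886
p = 0.694 kg·m/s, so δp = 0.0886 × 0.694 = 0.0615 kg·m/s.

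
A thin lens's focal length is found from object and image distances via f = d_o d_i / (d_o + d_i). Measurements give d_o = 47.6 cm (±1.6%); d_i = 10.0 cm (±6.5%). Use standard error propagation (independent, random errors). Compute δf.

0.444 cm

∂f/∂d_o = (d_i/(d_o+d_i))² = 0.0301;  ∂f/∂d_i = (d_o/(d_o+d_i))² = 0.683
δf = √((∂f/∂d_o · δd_o)² + (∂f/∂d_i · δd_i)²) = √(0.000527 + 0.197) = 0.444 cm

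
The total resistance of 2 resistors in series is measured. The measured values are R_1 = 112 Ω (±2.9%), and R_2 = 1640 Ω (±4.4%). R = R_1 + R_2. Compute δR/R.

Absolute uncertainties add in quadrature for a linear combination:
  (δR_1)² = 10.5;  (δR_2)² = 5210
δR = √(5220) = 72.2 Ω
R = 1750 Ω, so δR/R = 72.2/1750 = 0.0412.

0.0412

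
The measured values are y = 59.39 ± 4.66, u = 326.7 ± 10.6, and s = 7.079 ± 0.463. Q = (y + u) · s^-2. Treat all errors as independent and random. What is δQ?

1.03

Let w = y + u = 386.1. δw = √(δy² + δu²) = √(21.7 + 112) = 11.6, so δw/w = 0.0300.
Q is then a monomial in w, s:
δQ/Q = √((δw/w)² + (-2·δs/s)²) = √(0.000899 + 0.0171) = 0.134
Q = 7.705, so δQ = 0.134 × 7.705 = 1.03.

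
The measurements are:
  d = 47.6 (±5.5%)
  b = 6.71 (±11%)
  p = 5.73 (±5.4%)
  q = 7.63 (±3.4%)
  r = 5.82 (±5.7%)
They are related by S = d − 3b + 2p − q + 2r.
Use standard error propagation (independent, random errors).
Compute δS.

3.56

Absolute uncertainties add in quadrature for a linear combination:
  (δd)² = 6.85;  (3·δb)² = 4.90;  (2·δp)² = 0.383;  (δq)² = 0.0673;  (2·δr)² = 0.440
δS = √(12.6) = 3.56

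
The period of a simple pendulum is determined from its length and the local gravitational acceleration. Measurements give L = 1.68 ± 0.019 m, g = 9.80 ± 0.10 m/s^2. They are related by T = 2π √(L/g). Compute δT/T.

0.00762

Products/powers → add relative errors in quadrature, weighted by exponent:
  (½·δL/L)² = (0.5×0.0113)² = 3.2e-05;  (−½·δg/g)² = (-0.5×0.0102)² = 2.6e-05
δT/T = √(5.8e-05) = 0.00762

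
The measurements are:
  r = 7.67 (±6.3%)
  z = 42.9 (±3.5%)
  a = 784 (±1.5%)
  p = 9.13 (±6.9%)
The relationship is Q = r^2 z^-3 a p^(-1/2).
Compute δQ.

0.0325

For a monomial Q ∝ r^2, z^-3, a, p^(-1/2), fractional errors add in quadrature:
  (2·δr/r)² = (2×0.0630)² = 0.0159;  (-3·δz/z)² = (-3×0.0350)² = 0.0110;  (1·δa/a)² = (1×0.0150)² = 0.000225;  (−½·δp/p)² = (-0.5×0.0690)² = 0.00119
δQ/Q = √(0.0283) = 0.168
Q = 0.193, so δQ = 0.168 × 0.193 = 0.0325.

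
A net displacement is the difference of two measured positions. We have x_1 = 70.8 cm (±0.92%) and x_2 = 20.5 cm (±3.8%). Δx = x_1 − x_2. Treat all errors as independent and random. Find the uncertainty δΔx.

Δx is a linear combination, so absolute uncertainties add in quadrature:
  (δx_1)² = 0.424;  (δx_2)² = 0.607
δΔx = √(1.03) = 1.02 cm

1.02 cm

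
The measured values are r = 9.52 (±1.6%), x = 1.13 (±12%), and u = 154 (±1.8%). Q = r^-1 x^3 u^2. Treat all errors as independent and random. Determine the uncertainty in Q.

Products/powers → add relative errors in quadrature, weighted by exponent:
  (-1·δr/r)² = (-1×0.0160)² = 0.000256;  (3·δx/x)² = (3×0.120)² = 0.130;  (2·δu/u)² = (2×0.0180)² = 0.00130
δQ/Q = √(0.131) = 0.362
Q = 3590, so δQ = 0.362 × 3590 = 1300.

1300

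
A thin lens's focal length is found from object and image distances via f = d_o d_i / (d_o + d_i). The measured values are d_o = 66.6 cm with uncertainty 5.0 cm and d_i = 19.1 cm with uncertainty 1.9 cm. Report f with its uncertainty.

∂f/∂d_o = (d_i/(d_o+d_i))² = 0.0497;  ∂f/∂d_i = (d_o/(d_o+d_i))² = 0.604
δf = √((∂f/∂d_o · δd_o)² + (∂f/∂d_i · δd_i)²) = √(0.0617 + 1.32) = 1.17 cm
f = 14.8 cm.

14.8 ± 1.17 cm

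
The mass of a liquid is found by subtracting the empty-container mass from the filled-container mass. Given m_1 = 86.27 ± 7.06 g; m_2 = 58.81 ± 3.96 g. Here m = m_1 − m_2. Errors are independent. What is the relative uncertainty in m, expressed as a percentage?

29.5%

For a sum/difference, combine absolute errors in quadrature:
  (δm_1)² = 49.8;  (δm_2)² = 15.7
δm = √(65.5) = 8.09 g
m = 27.46 g, so δm/m = 8.09/27.46 = 0.295.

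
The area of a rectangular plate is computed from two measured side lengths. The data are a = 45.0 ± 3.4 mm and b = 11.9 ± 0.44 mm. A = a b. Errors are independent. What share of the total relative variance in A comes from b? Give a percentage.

19.3%

(δA/A)² = (1·δa/a)² + (1·δb/b)²
  a term: (1×0.0756)² = 0.00571
  b term: (1×0.0370)² = 0.00137
Total = 0.00708. Share from b = 0.00137/0.00708 = 0.193.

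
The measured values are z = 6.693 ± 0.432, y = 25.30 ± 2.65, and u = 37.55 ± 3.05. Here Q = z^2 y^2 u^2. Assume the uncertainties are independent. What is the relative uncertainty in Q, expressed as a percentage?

Products/powers → add relative errors in quadrature, weighted by exponent:
  (2·δz/z)² = (2×0.0645)² = 0.0167;  (2·δy/y)² = (2×0.105)² = 0.0439;  (2·δu/u)² = (2×0.0812)² = 0.0264
δQ/Q = √(0.0869) = 0.295

29.5%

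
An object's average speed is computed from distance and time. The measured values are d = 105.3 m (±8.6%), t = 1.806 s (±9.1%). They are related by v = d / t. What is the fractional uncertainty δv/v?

For a monomial v ∝ d, t^-1, fractional errors add in quadrature:
  (1·δd/d)² = (1×0.0860)² = 0.00740;  (-1·δt/t)² = (-1×0.0910)² = 0.00828
δv/v = √(0.0157) = 0.125

0.125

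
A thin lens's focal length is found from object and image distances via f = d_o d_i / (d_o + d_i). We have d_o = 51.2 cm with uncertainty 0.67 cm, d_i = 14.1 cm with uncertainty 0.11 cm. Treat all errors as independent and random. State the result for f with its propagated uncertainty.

11.1 ± 0.0745 cm

∂f/∂d_o = (d_i/(d_o+d_i))² = 0.0466;  ∂f/∂d_i = (d_o/(d_o+d_i))² = 0.615
δf = √((∂f/∂d_o · δd_o)² + (∂f/∂d_i · δd_i)²) = √(0.000976 + 0.00457) = 0.0745 cm
f = 11.1 cm.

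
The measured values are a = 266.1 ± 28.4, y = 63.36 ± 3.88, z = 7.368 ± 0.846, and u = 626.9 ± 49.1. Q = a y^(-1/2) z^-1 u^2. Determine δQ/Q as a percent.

Products/powers → add relative errors in quadrature, weighted by exponent:
  (1·δa/a)² = (1×0.107)² = 0.0114;  (−½·δy/y)² = (-0.5×0.0612)² = 0.000938;  (-1·δz/z)² = (-1×0.115)² = 0.0132;  (2·δu/u)² = (2×0.0783)² = 0.0245
δQ/Q = √(0.0500) = 0.224

22.4%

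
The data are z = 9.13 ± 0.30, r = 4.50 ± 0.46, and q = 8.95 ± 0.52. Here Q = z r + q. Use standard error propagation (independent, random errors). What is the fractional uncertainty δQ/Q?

Let p = z·r = 41.1. δp/p = √((1·δz/z)² + (1·δr/r)²) = √(0.00108 + 0.0104) = 0.107, so δp = 4.41.
Q = p + q: δQ = √(δp² + δq²) = √(19.5 + 0.270) = 4.44
Q = 50.0, so δQ/Q = 4.44/50.0 = 0.0888.

0.0888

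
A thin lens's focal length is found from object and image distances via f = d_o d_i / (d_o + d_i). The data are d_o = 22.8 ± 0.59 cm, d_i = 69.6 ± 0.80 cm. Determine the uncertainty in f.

∂f/∂d_o = (d_i/(d_o+d_i))² = 0.567;  ∂f/∂d_i = (d_o/(d_o+d_i))² = 0.0609
δf = √((∂f/∂d_o · δd_o)² + (∂f/∂d_i · δd_i)²) = √(0.112 + 0.00237) = 0.338 cm

0.338 cm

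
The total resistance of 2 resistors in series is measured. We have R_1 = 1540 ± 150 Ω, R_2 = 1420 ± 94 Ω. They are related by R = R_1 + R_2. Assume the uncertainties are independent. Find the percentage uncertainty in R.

5.98%

For a sum/difference, combine absolute errors in quadrature:
  (δR_1)² = 22500;  (δR_2)² = 8840
δR = √(31300) = 177 Ω
R = 2960 Ω, so δR/R = 177/2960 = 0.0598.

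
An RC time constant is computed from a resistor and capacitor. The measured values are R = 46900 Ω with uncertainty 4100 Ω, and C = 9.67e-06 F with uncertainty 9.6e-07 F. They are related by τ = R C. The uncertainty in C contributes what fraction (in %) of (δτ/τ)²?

56.3%

(δτ/τ)² = (1·δR/R)² + (1·δC/C)²
  R term: (1×0.0874)² = 0.00764
  C term: (1×0.0993)² = 0.00986
Total = 0.0175. Share from C = 0.00986/0.0175 = 0.563.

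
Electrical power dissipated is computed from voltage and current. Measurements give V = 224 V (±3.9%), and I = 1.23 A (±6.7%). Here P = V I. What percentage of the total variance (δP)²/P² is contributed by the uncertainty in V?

(δP/P)² = (1·δV/V)² + (1·δI/I)²
  V term: (1×0.0390)² = 0.00152
  I term: (1×0.0670)² = 0.00449
Total = 0.00601. Share from V = 0.00152/0.00601 = 0.253.

25.3%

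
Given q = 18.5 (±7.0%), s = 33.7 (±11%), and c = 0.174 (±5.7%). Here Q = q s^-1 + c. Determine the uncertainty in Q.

0.0723

Let p = q·s^-1 = 0.549. δp/p = √((1·δq/q)² + (-1·δs/s)²) = √(0.00490 + 0.0121) = 0.130, so δp = 0.0716.
Q = p + c: δQ = √(δp² + δc²) = √(0.00512 + 9.84e-05) = 0.0723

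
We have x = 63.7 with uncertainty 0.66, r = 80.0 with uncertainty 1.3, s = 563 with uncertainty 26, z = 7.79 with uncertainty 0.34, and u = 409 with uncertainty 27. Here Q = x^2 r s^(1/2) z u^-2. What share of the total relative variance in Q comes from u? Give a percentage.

84.8%

(δQ/Q)² = (2·δx/x)² + (1·δr/r)² + (½·δs/s)² + (1·δz/z)² + (-2·δu/u)²
  x term: (2×0.0104)² = 0.000429
  r term: (1×0.0163)² = 0.000264
  s term: (0.5×0.0462)² = 0.000533
  z term: (1×0.0436)² = 0.00190
  u term: (-2×0.0660)² = 0.0174
Total = 0.0206. Share from u = 0.0174/0.0206 = 0.848.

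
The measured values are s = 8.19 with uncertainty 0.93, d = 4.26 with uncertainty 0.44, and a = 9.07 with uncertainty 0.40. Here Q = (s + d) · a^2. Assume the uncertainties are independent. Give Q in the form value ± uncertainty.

1020 ± 124

Let u = s + d = 12.4. δu = √(δs² + δd²) = √(0.865 + 0.194) = 1.03, so δu/u = 0.0826.
Q is then a monomial in u, a:
δQ/Q = √((δu/u)² + (2·δa/a)²) = √(0.00683 + 0.00778) = 0.121
Q = 1020, so δQ = 0.121 × 1020 = 124.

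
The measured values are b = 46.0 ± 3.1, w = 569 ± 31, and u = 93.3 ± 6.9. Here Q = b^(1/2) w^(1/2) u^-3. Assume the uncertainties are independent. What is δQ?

4.5e-05

For a monomial Q ∝ b^(1/2), w^(1/2), u^-3, fractional errors add in quadrature:
  (½·δb/b)² = (0.5×0.0674)² = 0.00114;  (½·δw/w)² = (0.5×0.0545)² = 0.000742;  (-3·δu/u)² = (-3×0.0740)² = 0.0492
δQ/Q = √(0.0511) = 0.226
Q = 0.000199, so δQ = 0.226 × 0.000199 = 4.5e-05.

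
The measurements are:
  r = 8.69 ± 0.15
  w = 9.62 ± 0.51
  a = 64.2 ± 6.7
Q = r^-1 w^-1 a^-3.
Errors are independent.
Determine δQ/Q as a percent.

Relative error in a monomial: (δQ/Q)² = Σ (nᵢ · δxᵢ/xᵢ)².
  (-1·δr/r)² = (-1×0.0173)² = 0.000298;  (-1·δw/w)² = (-1×0.0530)² = 0.00281;  (-3·δa/a)² = (-3×0.104)² = 0.0980
δQ/Q = √(0.101) = 0.318

31.8%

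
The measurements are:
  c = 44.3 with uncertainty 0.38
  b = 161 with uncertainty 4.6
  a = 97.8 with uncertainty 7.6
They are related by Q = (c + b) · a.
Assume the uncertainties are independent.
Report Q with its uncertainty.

20100 ± 1620

Let u = c + b = 205. δu = √(δc² + δb²) = √(0.144 + 21.2) = 4.62, so δu/u = 0.0225.
Q is then a monomial in u, a:
δQ/Q = √((δu/u)² + (1·δa/a)²) = √(0.000505 + 0.00604) = 0.0809
Q = 20100, so δQ = 0.0809 × 20100 = 1620.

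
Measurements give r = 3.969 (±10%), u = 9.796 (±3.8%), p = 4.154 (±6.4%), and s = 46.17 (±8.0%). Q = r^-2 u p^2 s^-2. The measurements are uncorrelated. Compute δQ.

Relative error in a monomial: (δQ/Q)² = Σ (nᵢ · δxᵢ/xᵢ)².
  (-2·δr/r)² = (-2×0.100)² = 0.0400;  (1·δu/u)² = (1×0.0380)² = 0.00144;  (2·δp/p)² = (2×0.0640)² = 0.0164;  (-2·δs/s)² = (-2×0.0800)² = 0.0256
δQ/Q = √(0.0834) = 0.289
Q = 0.005034, so δQ = 0.289 × 0.005034 = 0.00145.

0.00145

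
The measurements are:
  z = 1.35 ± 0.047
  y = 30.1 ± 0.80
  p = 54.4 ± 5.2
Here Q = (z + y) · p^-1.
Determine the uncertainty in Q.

Let u = z + y = 31.5. δu = √(δz² + δy²) = √(0.00221 + 0.640) = 0.801, so δu/u = 0.0255.
Q is then a monomial in u, p:
δQ/Q = √((δu/u)² + (-1·δp/p)²) = √(0.000649 + 0.00914) = 0.0989
Q = 0.578, so δQ = 0.0989 × 0.578 = 0.0572.

0.0572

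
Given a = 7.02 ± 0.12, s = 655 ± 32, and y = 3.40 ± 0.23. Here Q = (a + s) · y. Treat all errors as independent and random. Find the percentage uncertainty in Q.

8.31%

Let u = a + s = 662. δu = √(δa² + δs²) = √(0.0144 + 1020) = 32.0, so δu/u = 0.0483.
Q is then a monomial in u, y:
δQ/Q = √((δu/u)² + (1·δy/y)²) = √(0.00234 + 0.00458) = 0.0831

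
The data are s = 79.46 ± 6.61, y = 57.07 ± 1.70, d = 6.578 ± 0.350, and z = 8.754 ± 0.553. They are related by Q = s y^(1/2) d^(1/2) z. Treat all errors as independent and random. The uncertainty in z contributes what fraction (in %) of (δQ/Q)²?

(δQ/Q)² = (1·δs/s)² + (½·δy/y)² + (½·δd/d)² + (1·δz/z)²
  s term: (1×0.0832)² = 0.00692
  y term: (0.5×0.0298)² = 0.000222
  d term: (0.5×0.0532)² = 0.000708
  z term: (1×0.0632)² = 0.00399
Total = 0.0118. Share from z = 0.00399/0.0118 = 0.337.

33.7%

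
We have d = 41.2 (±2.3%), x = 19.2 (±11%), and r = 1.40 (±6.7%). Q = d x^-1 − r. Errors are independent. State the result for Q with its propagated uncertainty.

Let p = d·x^-1 = 2.15. δp/p = √((1·δd/d)² + (-1·δx/x)²) = √(0.000529 + 0.0121) = 0.112, so δp = 0.241.
Q = p − r: δQ = √(δp² + δr²) = √(0.0582 + 0.00880) = 0.259
Q = 0.746.

0.746 ± 0.259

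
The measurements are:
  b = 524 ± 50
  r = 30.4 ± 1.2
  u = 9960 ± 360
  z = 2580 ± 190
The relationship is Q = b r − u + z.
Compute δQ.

1690

Let p = b·r = 15900. δp/p = √((1·δb/b)² + (1·δr/r)²) = √(0.00910 + 0.00156) = 0.103, so δp = 1640.
Q = p − u + z: δQ = √(δp² + δu² + δz²) = √(2.71e+06 + 1.3e+05 + 36100) = 1690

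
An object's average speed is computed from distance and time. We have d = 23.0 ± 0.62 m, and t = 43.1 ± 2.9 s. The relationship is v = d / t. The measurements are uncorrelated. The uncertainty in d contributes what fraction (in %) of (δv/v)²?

(δv/v)² = (1·δd/d)² + (-1·δt/t)²
  d term: (1×0.0270)² = 0.000727
  t term: (-1×0.0673)² = 0.00453
Total = 0.00525. Share from d = 0.000727/0.00525 = 0.138.

13.8%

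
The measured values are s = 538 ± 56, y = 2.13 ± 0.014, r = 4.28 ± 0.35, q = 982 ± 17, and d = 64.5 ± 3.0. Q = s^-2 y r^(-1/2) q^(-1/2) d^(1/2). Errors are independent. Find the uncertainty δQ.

1.95e-07

For a monomial Q ∝ s^-2, y, r^(-1/2), q^(-1/2), d^(1/2), fractional errors add in quadrature:
  (-2·δs/s)² = (-2×0.104)² = 0.0433;  (1·δy/y)² = (1×0.00657)² = 4.32e-05;  (−½·δr/r)² = (-0.5×0.0818)² = 0.00167;  (−½·δq/q)² = (-0.5×0.0173)² = 7.49e-05;  (½·δd/d)² = (0.5×0.0465)² = 0.000541
δQ/Q = √(0.0457) = 0.214
Q = 9.12e-07, so δQ = 0.214 × 9.12e-07 = 1.95e-07.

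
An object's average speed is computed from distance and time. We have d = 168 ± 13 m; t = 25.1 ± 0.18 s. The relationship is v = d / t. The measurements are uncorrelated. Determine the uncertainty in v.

0.520 m/s

v is a product of powers, so relative uncertainties combine in quadrature:
  (1·δd/d)² = (1×0.0774)² = 0.00599;  (-1·δt/t)² = (-1×0.00717)² = 5.14e-05
δv/v = √(0.00604) = 0.0777
v = 6.69 m/s, so δv = 0.0777 × 6.69 = 0.520 m/s.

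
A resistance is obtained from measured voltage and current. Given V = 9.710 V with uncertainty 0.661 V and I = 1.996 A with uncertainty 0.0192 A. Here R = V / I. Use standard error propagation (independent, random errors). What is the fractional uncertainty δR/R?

Each factor contributes (exponent × relative error)² to (δR/R)²:
  (1·δV/V)² = (1×0.0681)² = 0.00463;  (-1·δI/I)² = (-1×0.00962)² = 9.25e-05
δR/R = √(0.00473) = 0.0688

0.0688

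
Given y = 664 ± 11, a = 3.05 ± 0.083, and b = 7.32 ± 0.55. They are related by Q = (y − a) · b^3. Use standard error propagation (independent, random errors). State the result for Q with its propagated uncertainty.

Let u = y − a = 661. δu = √(δy² + δa²) = √(121 + 0.00689) = 11.0, so δu/u = 0.0166.
Q is then a monomial in u, b:
δQ/Q = √((δu/u)² + (3·δb/b)²) = √(0.000277 + 0.0508) = 0.226
Q = 2.59e+05, so δQ = 0.226 × 2.59e+05 = 58600.

(2.59 ± 0.586) × 10^5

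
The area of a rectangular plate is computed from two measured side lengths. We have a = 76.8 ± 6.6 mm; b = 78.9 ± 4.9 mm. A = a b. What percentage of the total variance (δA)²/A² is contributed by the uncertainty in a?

65.7%

(δA/A)² = (1·δa/a)² + (1·δb/b)²
  a term: (1×0.0859)² = 0.00739
  b term: (1×0.0621)² = 0.00386
Total = 0.0112. Share from a = 0.00739/0.0112 = 0.657.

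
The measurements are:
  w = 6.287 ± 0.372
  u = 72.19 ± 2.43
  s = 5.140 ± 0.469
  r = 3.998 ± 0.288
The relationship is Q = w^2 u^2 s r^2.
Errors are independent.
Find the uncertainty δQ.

3.69e+06

For a monomial Q ∝ w^2, u^2, s, r^2, fractional errors add in quadrature:
  (2·δw/w)² = (2×0.0592)² = 0.0140;  (2·δu/u)² = (2×0.0337)² = 0.00453;  (1·δs/s)² = (1×0.0912)² = 0.00833;  (2·δr/r)² = (2×0.0720)² = 0.0208
δQ/Q = √(0.0476) = 0.218
Q = 1.692e+07, so δQ = 0.218 × 1.692e+07 = 3.69e+06.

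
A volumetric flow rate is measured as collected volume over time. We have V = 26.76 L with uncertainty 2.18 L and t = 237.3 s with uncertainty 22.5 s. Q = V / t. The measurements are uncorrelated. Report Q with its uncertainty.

0.1128 ± 0.0141 L/s

Since Q is a product/quotient, work with relative uncertainties:
  (1·δV/V)² = (1×0.0815)² = 0.00664;  (-1·δt/t)² = (-1×0.0948)² = 0.00899
δQ/Q = √(0.0156) = 0.125
Q = 0.1128 L/s, so δQ = 0.125 × 0.1128 = 0.0141 L/s.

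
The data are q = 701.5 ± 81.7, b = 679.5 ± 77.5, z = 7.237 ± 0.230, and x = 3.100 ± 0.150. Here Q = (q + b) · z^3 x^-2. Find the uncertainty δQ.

8630

Let u = q + b = 1381. δu = √(δq² + δb²) = √(6670 + 6010) = 113, so δu/u = 0.0815.
Q is then a monomial in u, z, x:
δQ/Q = √((δu/u)² + (3·δz/z)² + (-2·δx/x)²) = √(0.00665 + 0.00909 + 0.00937) = 0.158
Q = 54470, so δQ = 0.158 × 54470 = 8630.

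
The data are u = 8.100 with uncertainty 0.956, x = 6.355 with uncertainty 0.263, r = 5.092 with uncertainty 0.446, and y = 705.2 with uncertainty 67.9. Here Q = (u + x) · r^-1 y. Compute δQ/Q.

Let w = u + x = 14.46. δw = √(δu² + δx²) = √(0.914 + 0.0692) = 0.992, so δw/w = 0.0686.
Q is then a monomial in w, r, y:
δQ/Q = √((δw/w)² + (-1·δr/r)² + (1·δy/y)²) = √(0.00471 + 0.00767 + 0.00927) = 0.147

0.147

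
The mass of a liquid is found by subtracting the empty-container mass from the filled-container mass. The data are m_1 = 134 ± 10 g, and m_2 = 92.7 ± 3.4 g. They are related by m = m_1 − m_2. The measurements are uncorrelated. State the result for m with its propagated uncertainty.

For a sum/difference, combine absolute errors in quadrature:
  (δm_1)² = 100;  (δm_2)² = 11.6
δm = √(112) = 10.6 g
m = 41.3 g.

41.3 ± 10.6 g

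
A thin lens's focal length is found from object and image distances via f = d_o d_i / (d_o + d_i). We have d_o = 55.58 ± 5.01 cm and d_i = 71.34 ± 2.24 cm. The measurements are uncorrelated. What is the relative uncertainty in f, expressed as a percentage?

∂f/∂d_o = (d_i/(d_o+d_i))² = 0.316;  ∂f/∂d_i = (d_o/(d_o+d_i))² = 0.192
δf = √((∂f/∂d_o · δd_o)² + (∂f/∂d_i · δd_i)²) = √(2.51 + 0.185) = 1.64 cm
f = 31.24 cm, so δf/f = 1.64/31.24 = 0.0525.

5.25%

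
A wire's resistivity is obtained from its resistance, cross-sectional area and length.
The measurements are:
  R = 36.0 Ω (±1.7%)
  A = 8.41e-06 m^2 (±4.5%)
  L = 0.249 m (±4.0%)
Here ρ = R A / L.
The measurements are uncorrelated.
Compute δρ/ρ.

0.0626

Each factor contributes (exponent × relative error)² to (δρ/ρ)²:
  (1·δR/R)² = (1×0.0170)² = 0.000289;  (1·δA/A)² = (1×0.0450)² = 0.00202;  (-1·δL/L)² = (-1×0.0400)² = 0.00160
δρ/ρ = √(0.00391) = 0.0626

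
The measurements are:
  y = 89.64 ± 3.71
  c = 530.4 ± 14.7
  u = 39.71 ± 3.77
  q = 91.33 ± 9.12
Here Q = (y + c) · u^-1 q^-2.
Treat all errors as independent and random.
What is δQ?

0.000416

Let w = y + c = 620.0. δw = √(δy² + δc²) = √(13.8 + 216) = 15.2, so δw/w = 0.0245.
Q is then a monomial in w, u, q:
δQ/Q = √((δw/w)² + (-1·δu/u)² + (-2·δq/q)²) = √(0.000598 + 0.00901 + 0.0399) = 0.222
Q = 0.001872, so δQ = 0.222 × 0.001872 = 0.000416.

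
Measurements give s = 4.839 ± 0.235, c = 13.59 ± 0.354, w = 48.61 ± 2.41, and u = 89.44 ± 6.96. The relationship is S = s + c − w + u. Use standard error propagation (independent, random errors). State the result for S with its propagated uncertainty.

S is a linear combination, so absolute uncertainties add in quadrature:
  (δs)² = 0.0552;  (δc)² = 0.125;  (δw)² = 5.81;  (δu)² = 48.4
δS = √(54.4) = 7.38
S = 59.26.

59.26 ± 7.38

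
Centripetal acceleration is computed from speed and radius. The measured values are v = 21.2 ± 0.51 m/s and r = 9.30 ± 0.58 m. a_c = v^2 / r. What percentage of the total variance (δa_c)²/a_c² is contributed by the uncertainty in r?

(δa_c/a_c)² = (2·δv/v)² + (-1·δr/r)²
  v term: (2×0.0241)² = 0.00231
  r term: (-1×0.0624)² = 0.00389
Total = 0.00620. Share from r = 0.00389/0.00620 = 0.627.

62.7%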